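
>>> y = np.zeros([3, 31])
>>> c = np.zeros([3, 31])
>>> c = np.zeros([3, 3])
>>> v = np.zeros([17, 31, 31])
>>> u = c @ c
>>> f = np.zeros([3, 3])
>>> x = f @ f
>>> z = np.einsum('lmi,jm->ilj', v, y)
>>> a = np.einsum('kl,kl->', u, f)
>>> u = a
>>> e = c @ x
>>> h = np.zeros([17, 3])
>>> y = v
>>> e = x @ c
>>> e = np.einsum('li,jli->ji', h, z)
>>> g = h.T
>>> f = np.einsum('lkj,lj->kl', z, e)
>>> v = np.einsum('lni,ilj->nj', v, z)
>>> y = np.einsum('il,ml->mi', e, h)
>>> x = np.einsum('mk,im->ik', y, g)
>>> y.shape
(17, 31)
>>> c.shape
(3, 3)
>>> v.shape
(31, 3)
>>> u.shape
()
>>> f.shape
(17, 31)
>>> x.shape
(3, 31)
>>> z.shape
(31, 17, 3)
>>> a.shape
()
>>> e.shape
(31, 3)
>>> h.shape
(17, 3)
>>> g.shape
(3, 17)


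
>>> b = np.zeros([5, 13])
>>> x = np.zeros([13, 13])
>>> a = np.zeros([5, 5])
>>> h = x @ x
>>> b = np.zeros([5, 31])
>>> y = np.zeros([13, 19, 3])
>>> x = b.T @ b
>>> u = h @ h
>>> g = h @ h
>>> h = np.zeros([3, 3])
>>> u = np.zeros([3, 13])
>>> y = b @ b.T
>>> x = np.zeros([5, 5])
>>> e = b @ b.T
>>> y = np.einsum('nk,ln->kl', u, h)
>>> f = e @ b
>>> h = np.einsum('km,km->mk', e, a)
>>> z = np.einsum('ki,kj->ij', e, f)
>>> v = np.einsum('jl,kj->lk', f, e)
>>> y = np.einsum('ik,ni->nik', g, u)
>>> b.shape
(5, 31)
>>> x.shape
(5, 5)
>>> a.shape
(5, 5)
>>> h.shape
(5, 5)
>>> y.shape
(3, 13, 13)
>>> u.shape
(3, 13)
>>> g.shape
(13, 13)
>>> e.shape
(5, 5)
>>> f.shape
(5, 31)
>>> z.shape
(5, 31)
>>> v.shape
(31, 5)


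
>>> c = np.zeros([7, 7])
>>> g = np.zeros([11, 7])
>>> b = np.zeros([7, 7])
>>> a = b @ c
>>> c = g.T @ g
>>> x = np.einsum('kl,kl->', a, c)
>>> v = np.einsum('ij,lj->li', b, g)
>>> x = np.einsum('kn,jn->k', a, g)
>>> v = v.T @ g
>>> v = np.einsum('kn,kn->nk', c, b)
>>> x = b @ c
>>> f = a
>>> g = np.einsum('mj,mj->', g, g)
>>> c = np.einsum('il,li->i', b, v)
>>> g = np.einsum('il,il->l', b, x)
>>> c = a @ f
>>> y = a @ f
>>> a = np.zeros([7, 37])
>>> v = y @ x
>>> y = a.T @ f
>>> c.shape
(7, 7)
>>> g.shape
(7,)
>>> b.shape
(7, 7)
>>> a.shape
(7, 37)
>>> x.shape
(7, 7)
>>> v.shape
(7, 7)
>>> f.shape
(7, 7)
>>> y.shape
(37, 7)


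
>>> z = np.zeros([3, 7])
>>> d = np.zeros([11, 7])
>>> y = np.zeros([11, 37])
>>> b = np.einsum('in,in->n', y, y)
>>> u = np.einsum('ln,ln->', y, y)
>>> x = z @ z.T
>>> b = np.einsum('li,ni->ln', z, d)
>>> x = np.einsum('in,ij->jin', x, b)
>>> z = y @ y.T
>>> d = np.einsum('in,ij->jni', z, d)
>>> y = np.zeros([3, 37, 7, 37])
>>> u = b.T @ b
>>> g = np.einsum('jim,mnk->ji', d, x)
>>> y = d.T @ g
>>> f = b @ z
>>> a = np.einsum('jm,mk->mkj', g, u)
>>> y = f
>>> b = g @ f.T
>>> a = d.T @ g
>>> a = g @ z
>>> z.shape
(11, 11)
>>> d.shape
(7, 11, 11)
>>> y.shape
(3, 11)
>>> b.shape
(7, 3)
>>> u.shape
(11, 11)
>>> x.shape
(11, 3, 3)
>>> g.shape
(7, 11)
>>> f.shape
(3, 11)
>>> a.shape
(7, 11)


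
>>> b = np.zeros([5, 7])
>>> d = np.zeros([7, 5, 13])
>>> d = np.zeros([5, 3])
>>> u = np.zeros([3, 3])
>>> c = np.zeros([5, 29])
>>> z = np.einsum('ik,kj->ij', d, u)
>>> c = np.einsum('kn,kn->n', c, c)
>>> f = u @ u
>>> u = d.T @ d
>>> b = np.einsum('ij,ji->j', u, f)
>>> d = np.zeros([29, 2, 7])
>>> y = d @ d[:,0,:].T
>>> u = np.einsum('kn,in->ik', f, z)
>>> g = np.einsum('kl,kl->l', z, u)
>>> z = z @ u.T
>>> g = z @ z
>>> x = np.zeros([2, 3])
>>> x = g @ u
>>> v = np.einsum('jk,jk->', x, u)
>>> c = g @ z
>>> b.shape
(3,)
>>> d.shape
(29, 2, 7)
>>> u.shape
(5, 3)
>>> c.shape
(5, 5)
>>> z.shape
(5, 5)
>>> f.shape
(3, 3)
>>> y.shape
(29, 2, 29)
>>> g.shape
(5, 5)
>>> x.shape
(5, 3)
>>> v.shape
()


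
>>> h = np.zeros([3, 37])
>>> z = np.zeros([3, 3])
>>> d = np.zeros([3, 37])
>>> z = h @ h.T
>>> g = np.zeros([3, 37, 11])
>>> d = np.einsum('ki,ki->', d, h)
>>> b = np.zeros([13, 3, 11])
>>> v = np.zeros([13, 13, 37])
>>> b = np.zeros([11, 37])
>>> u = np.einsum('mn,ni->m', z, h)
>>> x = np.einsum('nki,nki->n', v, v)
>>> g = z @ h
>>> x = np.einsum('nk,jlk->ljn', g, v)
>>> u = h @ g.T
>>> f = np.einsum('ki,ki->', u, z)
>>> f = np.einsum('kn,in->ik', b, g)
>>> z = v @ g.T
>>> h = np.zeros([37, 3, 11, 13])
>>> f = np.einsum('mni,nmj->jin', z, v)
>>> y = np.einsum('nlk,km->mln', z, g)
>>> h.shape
(37, 3, 11, 13)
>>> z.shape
(13, 13, 3)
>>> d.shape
()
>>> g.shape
(3, 37)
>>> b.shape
(11, 37)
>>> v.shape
(13, 13, 37)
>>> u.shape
(3, 3)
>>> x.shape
(13, 13, 3)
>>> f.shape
(37, 3, 13)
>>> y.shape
(37, 13, 13)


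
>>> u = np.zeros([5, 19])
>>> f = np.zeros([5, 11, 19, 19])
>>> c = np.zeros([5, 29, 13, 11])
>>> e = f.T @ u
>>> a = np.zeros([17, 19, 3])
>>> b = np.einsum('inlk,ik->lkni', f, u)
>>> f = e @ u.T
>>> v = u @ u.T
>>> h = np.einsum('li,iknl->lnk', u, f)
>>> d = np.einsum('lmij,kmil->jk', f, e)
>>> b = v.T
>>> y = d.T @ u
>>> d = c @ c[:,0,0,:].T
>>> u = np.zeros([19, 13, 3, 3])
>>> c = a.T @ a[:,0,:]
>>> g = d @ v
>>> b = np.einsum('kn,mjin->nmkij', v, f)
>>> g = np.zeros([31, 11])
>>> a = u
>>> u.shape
(19, 13, 3, 3)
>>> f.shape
(19, 19, 11, 5)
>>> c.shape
(3, 19, 3)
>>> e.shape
(19, 19, 11, 19)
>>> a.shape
(19, 13, 3, 3)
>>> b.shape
(5, 19, 5, 11, 19)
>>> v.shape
(5, 5)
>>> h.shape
(5, 11, 19)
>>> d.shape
(5, 29, 13, 5)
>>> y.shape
(19, 19)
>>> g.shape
(31, 11)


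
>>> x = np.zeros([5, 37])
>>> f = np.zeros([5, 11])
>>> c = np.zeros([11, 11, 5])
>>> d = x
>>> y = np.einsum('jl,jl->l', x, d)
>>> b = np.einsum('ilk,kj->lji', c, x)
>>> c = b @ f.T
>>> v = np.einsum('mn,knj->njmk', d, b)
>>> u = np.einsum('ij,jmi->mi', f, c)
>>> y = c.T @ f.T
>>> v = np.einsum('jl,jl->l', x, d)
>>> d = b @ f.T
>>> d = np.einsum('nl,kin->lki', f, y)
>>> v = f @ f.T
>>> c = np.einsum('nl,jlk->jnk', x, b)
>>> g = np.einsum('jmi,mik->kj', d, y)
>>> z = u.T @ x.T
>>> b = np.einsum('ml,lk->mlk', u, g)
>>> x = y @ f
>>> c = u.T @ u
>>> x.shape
(5, 37, 11)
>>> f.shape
(5, 11)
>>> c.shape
(5, 5)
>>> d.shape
(11, 5, 37)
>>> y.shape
(5, 37, 5)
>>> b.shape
(37, 5, 11)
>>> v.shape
(5, 5)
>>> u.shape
(37, 5)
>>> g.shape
(5, 11)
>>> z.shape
(5, 5)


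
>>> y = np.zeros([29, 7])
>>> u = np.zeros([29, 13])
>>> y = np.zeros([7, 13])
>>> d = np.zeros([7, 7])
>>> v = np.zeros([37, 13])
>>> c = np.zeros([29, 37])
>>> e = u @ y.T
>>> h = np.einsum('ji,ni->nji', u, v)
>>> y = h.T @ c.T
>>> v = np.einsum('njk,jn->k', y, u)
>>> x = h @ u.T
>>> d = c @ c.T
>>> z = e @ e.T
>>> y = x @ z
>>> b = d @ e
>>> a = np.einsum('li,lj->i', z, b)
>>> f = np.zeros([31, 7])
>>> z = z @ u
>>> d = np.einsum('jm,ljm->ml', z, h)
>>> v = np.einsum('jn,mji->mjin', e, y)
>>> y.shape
(37, 29, 29)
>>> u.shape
(29, 13)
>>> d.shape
(13, 37)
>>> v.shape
(37, 29, 29, 7)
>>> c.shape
(29, 37)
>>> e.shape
(29, 7)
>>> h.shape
(37, 29, 13)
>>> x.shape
(37, 29, 29)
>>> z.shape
(29, 13)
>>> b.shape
(29, 7)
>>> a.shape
(29,)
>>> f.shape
(31, 7)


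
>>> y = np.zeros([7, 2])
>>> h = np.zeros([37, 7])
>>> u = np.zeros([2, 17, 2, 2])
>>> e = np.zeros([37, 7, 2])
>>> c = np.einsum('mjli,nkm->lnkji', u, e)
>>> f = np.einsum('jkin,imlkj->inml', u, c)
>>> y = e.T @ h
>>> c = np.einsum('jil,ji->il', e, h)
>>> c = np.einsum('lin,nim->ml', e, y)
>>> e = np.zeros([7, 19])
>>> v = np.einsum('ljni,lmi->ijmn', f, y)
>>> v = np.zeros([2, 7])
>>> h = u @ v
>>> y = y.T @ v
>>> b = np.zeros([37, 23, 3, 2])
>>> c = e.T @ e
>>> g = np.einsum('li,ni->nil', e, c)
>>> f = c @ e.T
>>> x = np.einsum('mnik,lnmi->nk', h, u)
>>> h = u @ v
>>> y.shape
(7, 7, 7)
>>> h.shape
(2, 17, 2, 7)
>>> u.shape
(2, 17, 2, 2)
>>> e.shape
(7, 19)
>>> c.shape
(19, 19)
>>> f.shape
(19, 7)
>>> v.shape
(2, 7)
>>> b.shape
(37, 23, 3, 2)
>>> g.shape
(19, 19, 7)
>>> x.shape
(17, 7)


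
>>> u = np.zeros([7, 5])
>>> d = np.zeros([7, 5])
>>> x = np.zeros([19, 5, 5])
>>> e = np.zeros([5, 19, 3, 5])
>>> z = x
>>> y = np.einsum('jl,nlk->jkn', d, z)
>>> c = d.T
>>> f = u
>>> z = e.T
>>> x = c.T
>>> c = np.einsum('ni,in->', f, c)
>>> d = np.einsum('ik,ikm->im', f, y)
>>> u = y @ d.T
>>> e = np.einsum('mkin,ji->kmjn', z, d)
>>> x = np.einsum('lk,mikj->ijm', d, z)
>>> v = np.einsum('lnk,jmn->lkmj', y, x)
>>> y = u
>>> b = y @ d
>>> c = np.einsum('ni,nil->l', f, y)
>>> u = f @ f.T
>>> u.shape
(7, 7)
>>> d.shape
(7, 19)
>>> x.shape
(3, 5, 5)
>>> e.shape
(3, 5, 7, 5)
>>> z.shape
(5, 3, 19, 5)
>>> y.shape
(7, 5, 7)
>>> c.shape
(7,)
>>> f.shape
(7, 5)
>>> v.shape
(7, 19, 5, 3)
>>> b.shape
(7, 5, 19)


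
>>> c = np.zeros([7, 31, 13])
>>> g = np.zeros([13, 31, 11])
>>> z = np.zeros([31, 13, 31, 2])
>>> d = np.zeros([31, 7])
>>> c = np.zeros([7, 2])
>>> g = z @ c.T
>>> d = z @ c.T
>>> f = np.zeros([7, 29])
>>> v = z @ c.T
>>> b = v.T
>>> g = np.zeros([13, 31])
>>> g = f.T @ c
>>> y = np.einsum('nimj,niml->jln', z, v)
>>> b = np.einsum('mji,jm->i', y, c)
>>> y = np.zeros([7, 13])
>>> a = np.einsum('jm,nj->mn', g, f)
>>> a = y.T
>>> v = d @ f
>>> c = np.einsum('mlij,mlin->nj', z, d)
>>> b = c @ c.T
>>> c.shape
(7, 2)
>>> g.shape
(29, 2)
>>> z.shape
(31, 13, 31, 2)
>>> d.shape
(31, 13, 31, 7)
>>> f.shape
(7, 29)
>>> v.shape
(31, 13, 31, 29)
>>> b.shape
(7, 7)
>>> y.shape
(7, 13)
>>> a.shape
(13, 7)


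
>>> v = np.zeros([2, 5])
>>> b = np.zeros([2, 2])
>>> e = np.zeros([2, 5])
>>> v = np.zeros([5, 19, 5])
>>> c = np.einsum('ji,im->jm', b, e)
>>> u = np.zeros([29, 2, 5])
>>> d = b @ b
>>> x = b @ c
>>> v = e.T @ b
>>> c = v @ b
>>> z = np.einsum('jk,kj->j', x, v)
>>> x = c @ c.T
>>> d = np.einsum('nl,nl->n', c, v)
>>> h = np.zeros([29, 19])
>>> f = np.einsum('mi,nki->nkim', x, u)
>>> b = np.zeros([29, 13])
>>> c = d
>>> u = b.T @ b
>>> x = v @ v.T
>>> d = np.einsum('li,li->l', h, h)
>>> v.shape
(5, 2)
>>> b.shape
(29, 13)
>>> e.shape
(2, 5)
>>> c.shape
(5,)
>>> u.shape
(13, 13)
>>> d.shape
(29,)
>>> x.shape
(5, 5)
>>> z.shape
(2,)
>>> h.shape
(29, 19)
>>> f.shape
(29, 2, 5, 5)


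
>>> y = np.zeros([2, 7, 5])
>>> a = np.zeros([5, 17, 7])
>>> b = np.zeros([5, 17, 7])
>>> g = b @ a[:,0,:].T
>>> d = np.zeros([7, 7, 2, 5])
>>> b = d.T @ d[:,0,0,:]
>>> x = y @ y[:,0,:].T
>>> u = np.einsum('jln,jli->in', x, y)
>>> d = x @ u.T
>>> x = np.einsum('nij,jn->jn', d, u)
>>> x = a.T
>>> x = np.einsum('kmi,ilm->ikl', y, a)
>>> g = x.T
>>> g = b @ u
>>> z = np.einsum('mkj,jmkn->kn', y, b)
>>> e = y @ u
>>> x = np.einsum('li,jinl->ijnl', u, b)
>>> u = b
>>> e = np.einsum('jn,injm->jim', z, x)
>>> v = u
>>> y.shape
(2, 7, 5)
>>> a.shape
(5, 17, 7)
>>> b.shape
(5, 2, 7, 5)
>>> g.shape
(5, 2, 7, 2)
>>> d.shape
(2, 7, 5)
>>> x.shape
(2, 5, 7, 5)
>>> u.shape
(5, 2, 7, 5)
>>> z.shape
(7, 5)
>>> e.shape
(7, 2, 5)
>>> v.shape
(5, 2, 7, 5)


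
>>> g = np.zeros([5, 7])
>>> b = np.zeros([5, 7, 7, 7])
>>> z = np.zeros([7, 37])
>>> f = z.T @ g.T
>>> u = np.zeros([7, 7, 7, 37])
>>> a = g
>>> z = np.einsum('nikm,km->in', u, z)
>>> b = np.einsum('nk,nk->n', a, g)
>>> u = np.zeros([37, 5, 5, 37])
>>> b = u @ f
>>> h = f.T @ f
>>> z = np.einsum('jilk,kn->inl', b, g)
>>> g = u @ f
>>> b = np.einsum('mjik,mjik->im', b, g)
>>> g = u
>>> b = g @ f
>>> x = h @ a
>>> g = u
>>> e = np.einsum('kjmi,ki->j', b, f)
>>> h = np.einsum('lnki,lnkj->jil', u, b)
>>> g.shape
(37, 5, 5, 37)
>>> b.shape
(37, 5, 5, 5)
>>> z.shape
(5, 7, 5)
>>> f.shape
(37, 5)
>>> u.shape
(37, 5, 5, 37)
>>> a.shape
(5, 7)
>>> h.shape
(5, 37, 37)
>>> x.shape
(5, 7)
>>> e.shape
(5,)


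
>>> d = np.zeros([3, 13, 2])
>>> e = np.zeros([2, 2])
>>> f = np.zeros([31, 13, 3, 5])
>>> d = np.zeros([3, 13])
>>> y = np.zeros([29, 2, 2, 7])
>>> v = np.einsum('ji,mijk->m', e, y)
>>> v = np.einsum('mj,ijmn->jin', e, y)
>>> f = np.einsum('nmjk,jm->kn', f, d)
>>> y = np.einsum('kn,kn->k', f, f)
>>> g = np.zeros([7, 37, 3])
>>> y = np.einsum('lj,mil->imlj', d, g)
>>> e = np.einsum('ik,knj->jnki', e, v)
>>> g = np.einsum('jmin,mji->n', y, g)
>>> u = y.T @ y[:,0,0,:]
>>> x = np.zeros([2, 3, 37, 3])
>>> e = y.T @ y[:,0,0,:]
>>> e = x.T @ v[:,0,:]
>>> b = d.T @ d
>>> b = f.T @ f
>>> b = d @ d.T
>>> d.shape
(3, 13)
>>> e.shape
(3, 37, 3, 7)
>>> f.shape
(5, 31)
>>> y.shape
(37, 7, 3, 13)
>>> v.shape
(2, 29, 7)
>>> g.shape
(13,)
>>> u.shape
(13, 3, 7, 13)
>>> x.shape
(2, 3, 37, 3)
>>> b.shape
(3, 3)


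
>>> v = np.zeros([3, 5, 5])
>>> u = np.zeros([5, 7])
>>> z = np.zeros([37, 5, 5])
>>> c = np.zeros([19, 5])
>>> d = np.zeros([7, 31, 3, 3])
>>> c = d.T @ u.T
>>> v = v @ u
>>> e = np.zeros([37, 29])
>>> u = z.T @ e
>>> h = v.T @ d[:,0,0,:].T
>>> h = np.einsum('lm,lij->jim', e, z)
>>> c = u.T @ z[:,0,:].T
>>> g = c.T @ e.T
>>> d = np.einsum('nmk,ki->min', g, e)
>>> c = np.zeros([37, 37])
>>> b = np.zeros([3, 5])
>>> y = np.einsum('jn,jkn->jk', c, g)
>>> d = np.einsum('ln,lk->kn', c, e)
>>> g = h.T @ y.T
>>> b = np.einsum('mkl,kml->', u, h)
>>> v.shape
(3, 5, 7)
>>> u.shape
(5, 5, 29)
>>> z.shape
(37, 5, 5)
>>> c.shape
(37, 37)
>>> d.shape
(29, 37)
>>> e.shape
(37, 29)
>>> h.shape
(5, 5, 29)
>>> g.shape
(29, 5, 37)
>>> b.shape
()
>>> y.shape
(37, 5)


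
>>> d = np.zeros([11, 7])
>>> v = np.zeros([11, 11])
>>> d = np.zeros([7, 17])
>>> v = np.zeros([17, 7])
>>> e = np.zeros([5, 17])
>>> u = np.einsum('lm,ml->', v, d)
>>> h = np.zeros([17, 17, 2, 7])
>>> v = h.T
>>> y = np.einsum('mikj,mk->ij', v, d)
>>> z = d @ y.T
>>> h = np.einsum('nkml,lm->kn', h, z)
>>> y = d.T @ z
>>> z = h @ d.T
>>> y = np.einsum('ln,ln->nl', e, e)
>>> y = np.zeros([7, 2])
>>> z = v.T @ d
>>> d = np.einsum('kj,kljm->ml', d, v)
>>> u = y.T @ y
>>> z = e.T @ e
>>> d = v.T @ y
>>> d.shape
(17, 17, 2, 2)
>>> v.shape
(7, 2, 17, 17)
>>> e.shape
(5, 17)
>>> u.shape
(2, 2)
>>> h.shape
(17, 17)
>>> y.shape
(7, 2)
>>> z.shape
(17, 17)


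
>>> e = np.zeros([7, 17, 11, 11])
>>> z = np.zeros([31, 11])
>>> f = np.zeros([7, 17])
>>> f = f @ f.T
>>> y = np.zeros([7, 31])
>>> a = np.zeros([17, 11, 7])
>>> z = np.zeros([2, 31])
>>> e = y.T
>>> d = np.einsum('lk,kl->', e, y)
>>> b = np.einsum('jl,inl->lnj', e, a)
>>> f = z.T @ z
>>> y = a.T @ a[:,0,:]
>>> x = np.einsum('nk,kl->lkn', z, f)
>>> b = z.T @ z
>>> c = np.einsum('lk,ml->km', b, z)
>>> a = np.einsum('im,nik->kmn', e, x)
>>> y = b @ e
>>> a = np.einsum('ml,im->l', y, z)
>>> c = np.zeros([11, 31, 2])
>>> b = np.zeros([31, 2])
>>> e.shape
(31, 7)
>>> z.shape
(2, 31)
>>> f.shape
(31, 31)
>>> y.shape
(31, 7)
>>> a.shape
(7,)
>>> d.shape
()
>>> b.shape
(31, 2)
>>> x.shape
(31, 31, 2)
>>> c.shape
(11, 31, 2)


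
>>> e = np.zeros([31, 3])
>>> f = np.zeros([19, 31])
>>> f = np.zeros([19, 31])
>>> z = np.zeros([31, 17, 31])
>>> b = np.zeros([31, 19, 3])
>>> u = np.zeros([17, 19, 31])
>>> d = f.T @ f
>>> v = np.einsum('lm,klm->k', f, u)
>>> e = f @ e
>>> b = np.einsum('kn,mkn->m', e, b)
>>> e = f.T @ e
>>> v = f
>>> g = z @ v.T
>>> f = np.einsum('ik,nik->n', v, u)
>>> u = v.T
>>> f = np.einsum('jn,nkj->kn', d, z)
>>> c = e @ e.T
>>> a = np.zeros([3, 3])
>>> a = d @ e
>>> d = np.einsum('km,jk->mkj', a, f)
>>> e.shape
(31, 3)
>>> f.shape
(17, 31)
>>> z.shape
(31, 17, 31)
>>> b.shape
(31,)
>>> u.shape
(31, 19)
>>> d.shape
(3, 31, 17)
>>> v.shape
(19, 31)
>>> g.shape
(31, 17, 19)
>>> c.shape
(31, 31)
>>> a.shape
(31, 3)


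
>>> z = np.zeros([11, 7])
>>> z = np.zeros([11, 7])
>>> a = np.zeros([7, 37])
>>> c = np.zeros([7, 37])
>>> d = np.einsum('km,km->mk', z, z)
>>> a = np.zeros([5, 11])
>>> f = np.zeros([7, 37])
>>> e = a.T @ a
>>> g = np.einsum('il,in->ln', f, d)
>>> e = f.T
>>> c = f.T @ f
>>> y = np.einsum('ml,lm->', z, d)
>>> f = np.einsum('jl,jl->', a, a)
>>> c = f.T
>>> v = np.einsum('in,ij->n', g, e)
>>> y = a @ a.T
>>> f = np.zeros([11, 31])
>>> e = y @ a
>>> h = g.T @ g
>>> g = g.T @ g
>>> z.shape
(11, 7)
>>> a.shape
(5, 11)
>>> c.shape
()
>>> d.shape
(7, 11)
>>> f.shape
(11, 31)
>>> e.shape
(5, 11)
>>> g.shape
(11, 11)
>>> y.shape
(5, 5)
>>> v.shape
(11,)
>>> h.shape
(11, 11)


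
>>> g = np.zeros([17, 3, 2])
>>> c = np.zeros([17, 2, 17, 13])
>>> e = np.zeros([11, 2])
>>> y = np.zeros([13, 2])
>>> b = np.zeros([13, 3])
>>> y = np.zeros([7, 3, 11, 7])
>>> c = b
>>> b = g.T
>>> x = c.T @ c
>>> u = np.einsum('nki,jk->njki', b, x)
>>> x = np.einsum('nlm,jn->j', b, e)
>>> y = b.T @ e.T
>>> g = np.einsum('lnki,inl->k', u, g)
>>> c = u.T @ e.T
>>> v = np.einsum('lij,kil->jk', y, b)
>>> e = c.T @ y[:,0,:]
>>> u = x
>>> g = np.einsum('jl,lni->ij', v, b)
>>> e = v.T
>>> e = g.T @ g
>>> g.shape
(17, 11)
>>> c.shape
(17, 3, 3, 11)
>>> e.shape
(11, 11)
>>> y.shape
(17, 3, 11)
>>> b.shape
(2, 3, 17)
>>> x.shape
(11,)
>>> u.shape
(11,)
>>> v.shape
(11, 2)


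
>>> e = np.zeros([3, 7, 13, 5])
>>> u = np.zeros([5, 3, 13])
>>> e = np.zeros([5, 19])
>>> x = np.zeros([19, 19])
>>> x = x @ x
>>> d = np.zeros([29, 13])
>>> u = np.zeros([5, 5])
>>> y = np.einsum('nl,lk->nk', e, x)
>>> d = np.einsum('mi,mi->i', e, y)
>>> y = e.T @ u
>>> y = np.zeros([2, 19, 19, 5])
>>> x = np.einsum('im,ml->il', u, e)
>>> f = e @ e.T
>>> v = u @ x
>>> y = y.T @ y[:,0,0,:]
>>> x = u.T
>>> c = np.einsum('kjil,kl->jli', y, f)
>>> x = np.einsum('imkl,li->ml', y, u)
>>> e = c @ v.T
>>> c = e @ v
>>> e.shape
(19, 5, 5)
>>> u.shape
(5, 5)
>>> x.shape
(19, 5)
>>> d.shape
(19,)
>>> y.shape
(5, 19, 19, 5)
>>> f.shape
(5, 5)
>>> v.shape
(5, 19)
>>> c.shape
(19, 5, 19)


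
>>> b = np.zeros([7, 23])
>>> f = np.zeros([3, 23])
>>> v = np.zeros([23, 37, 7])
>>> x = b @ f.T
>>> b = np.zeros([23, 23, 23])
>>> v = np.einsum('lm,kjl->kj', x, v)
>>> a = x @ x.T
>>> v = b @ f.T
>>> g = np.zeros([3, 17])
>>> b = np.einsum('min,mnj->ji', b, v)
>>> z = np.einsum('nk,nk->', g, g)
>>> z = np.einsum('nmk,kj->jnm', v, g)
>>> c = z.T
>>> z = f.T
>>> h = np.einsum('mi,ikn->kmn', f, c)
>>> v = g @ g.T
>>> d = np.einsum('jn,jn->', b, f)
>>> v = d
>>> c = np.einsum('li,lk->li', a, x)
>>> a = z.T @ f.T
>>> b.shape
(3, 23)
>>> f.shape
(3, 23)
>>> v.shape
()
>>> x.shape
(7, 3)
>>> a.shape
(3, 3)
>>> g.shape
(3, 17)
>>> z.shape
(23, 3)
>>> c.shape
(7, 7)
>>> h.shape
(23, 3, 17)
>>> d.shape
()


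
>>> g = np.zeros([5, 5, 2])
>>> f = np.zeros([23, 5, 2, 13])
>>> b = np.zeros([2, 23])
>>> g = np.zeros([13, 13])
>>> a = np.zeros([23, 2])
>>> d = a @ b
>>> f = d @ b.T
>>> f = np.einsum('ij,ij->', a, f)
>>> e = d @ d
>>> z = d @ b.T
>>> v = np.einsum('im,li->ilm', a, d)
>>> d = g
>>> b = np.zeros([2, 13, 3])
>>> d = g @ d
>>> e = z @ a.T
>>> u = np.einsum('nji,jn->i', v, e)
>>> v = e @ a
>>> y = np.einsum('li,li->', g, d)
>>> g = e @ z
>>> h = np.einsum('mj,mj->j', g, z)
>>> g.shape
(23, 2)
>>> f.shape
()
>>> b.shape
(2, 13, 3)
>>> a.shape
(23, 2)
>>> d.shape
(13, 13)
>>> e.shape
(23, 23)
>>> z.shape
(23, 2)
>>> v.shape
(23, 2)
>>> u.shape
(2,)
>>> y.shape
()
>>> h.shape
(2,)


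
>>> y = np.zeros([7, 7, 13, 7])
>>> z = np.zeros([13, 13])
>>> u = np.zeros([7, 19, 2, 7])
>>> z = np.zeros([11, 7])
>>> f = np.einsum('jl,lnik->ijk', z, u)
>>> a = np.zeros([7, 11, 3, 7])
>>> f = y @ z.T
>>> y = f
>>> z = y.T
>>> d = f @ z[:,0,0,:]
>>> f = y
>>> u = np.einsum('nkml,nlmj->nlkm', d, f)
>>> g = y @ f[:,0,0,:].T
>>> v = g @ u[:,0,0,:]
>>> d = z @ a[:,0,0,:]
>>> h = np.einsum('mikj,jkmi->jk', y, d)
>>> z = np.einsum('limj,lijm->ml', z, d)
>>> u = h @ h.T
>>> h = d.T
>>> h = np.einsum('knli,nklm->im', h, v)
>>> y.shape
(7, 7, 13, 11)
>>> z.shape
(7, 11)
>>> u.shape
(11, 11)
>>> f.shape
(7, 7, 13, 11)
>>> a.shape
(7, 11, 3, 7)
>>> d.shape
(11, 13, 7, 7)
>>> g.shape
(7, 7, 13, 7)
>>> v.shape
(7, 7, 13, 13)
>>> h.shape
(11, 13)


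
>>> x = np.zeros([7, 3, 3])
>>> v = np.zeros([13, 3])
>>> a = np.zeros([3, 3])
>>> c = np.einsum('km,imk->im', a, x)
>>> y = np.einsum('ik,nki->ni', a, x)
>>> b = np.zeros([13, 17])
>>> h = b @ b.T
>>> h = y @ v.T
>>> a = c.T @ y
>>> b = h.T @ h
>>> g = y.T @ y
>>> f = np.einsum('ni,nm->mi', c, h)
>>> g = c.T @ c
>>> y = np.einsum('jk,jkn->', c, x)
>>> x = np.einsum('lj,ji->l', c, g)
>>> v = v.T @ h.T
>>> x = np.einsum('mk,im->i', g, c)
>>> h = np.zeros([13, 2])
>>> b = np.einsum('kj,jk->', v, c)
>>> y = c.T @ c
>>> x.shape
(7,)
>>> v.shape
(3, 7)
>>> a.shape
(3, 3)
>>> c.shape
(7, 3)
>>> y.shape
(3, 3)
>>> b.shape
()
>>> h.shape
(13, 2)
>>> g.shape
(3, 3)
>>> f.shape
(13, 3)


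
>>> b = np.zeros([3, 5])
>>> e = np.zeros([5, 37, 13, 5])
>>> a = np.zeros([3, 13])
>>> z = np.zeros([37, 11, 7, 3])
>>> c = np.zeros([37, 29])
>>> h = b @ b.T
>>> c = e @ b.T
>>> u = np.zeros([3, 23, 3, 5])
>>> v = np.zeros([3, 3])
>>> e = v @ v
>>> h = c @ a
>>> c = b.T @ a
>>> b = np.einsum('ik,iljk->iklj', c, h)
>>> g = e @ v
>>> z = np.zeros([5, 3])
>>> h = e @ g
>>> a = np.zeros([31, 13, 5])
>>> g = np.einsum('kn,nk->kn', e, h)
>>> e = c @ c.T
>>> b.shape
(5, 13, 37, 13)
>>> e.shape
(5, 5)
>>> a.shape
(31, 13, 5)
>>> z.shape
(5, 3)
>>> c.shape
(5, 13)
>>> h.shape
(3, 3)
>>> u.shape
(3, 23, 3, 5)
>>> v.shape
(3, 3)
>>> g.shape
(3, 3)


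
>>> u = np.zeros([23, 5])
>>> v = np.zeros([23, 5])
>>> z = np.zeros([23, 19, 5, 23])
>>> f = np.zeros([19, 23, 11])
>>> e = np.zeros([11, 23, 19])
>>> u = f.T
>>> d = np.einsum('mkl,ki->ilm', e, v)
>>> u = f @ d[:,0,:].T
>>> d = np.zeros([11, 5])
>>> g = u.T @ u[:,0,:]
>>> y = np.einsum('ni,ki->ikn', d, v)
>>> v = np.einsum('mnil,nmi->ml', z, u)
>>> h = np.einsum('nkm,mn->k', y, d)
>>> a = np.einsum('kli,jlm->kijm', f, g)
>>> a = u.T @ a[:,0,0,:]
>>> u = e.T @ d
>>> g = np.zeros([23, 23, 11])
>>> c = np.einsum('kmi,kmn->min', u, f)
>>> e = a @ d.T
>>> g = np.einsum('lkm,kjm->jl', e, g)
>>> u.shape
(19, 23, 5)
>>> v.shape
(23, 23)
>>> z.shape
(23, 19, 5, 23)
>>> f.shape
(19, 23, 11)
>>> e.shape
(5, 23, 11)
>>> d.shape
(11, 5)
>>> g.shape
(23, 5)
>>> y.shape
(5, 23, 11)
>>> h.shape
(23,)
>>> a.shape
(5, 23, 5)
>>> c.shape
(23, 5, 11)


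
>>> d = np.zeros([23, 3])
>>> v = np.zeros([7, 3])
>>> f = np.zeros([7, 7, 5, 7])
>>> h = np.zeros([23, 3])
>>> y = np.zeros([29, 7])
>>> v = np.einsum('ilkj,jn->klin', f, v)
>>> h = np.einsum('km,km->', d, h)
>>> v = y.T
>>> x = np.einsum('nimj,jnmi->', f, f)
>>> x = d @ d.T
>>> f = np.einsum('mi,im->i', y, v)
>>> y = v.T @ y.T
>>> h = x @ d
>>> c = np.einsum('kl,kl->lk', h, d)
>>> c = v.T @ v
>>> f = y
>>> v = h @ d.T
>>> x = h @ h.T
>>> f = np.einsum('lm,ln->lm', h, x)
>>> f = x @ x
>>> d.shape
(23, 3)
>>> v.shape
(23, 23)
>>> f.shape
(23, 23)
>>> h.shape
(23, 3)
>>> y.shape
(29, 29)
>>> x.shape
(23, 23)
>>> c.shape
(29, 29)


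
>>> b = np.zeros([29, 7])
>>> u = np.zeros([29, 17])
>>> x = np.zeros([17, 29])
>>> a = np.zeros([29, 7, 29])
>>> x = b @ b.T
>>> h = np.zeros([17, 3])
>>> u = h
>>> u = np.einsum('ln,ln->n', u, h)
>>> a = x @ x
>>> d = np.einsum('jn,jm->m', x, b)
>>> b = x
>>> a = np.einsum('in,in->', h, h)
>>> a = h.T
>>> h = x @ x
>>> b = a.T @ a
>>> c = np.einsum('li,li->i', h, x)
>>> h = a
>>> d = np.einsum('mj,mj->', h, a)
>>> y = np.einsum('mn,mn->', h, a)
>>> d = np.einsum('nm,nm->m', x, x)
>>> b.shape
(17, 17)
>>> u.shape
(3,)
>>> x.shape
(29, 29)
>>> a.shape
(3, 17)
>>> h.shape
(3, 17)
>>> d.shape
(29,)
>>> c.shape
(29,)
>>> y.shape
()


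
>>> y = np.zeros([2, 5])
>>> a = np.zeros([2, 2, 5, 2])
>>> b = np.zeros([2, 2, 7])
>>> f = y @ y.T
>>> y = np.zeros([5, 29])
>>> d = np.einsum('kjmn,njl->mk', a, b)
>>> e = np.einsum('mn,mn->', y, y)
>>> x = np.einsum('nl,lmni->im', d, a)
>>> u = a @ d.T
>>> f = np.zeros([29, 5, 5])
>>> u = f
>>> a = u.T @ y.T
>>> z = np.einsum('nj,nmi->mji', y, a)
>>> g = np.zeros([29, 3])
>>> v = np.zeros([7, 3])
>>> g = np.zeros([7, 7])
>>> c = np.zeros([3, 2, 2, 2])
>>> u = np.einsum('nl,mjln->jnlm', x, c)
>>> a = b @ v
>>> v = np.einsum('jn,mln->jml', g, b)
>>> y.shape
(5, 29)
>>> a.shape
(2, 2, 3)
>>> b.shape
(2, 2, 7)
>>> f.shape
(29, 5, 5)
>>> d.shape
(5, 2)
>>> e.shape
()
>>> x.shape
(2, 2)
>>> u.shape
(2, 2, 2, 3)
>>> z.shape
(5, 29, 5)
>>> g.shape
(7, 7)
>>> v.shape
(7, 2, 2)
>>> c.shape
(3, 2, 2, 2)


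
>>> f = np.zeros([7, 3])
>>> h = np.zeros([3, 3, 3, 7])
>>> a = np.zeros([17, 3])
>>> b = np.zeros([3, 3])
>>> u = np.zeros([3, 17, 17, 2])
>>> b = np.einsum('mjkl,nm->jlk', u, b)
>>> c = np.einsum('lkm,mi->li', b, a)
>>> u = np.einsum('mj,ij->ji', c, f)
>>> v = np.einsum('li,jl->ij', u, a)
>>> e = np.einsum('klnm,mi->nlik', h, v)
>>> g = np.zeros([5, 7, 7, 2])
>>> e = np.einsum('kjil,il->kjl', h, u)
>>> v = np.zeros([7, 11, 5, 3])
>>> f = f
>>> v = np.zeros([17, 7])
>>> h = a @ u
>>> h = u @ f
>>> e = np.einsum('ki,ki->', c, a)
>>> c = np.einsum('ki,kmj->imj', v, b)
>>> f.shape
(7, 3)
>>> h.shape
(3, 3)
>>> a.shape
(17, 3)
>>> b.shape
(17, 2, 17)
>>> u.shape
(3, 7)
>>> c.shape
(7, 2, 17)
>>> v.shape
(17, 7)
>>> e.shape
()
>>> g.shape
(5, 7, 7, 2)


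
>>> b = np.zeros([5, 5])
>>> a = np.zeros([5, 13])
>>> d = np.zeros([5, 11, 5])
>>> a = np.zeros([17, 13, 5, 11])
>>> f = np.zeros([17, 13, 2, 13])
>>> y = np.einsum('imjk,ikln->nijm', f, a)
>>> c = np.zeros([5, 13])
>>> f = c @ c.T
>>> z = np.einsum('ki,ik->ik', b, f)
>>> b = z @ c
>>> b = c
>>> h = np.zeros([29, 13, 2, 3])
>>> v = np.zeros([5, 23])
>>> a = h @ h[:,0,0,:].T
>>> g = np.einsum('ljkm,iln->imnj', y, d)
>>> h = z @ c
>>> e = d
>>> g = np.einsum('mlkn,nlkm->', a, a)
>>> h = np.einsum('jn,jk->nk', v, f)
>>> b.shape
(5, 13)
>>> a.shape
(29, 13, 2, 29)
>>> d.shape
(5, 11, 5)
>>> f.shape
(5, 5)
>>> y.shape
(11, 17, 2, 13)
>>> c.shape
(5, 13)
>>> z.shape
(5, 5)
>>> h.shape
(23, 5)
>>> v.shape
(5, 23)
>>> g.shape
()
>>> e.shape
(5, 11, 5)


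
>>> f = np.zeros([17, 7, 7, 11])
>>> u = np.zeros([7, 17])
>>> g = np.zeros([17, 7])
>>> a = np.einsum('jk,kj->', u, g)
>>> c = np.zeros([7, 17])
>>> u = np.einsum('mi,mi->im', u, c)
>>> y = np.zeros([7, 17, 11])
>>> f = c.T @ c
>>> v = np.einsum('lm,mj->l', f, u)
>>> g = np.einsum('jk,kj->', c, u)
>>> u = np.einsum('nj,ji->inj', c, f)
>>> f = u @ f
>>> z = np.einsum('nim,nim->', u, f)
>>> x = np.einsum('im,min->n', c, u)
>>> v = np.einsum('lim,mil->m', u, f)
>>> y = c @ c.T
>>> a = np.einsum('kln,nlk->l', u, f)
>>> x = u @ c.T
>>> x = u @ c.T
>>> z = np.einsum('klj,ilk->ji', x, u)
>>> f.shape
(17, 7, 17)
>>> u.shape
(17, 7, 17)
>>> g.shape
()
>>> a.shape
(7,)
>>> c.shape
(7, 17)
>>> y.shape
(7, 7)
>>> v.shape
(17,)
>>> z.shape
(7, 17)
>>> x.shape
(17, 7, 7)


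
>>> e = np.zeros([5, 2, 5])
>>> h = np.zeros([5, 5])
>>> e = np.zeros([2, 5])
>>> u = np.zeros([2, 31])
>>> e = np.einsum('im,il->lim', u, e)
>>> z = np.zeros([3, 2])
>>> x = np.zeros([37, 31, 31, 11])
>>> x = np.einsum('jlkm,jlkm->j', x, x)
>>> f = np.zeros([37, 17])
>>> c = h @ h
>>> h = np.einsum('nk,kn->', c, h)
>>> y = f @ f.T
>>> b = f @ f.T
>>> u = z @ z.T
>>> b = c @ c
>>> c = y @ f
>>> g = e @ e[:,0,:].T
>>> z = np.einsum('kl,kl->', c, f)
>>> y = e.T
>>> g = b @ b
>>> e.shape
(5, 2, 31)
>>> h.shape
()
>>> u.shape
(3, 3)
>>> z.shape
()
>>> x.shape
(37,)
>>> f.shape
(37, 17)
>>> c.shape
(37, 17)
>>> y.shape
(31, 2, 5)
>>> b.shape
(5, 5)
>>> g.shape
(5, 5)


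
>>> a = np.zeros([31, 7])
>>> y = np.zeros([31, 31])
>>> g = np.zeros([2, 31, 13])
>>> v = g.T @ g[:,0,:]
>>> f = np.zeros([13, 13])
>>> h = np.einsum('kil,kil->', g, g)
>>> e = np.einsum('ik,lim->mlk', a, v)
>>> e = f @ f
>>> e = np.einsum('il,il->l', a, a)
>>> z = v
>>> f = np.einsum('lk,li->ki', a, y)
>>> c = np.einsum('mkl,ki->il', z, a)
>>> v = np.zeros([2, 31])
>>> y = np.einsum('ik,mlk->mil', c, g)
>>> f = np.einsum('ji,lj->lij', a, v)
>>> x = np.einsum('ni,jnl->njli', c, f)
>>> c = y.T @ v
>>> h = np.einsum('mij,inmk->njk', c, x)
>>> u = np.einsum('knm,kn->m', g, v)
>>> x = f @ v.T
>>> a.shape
(31, 7)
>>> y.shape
(2, 7, 31)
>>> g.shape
(2, 31, 13)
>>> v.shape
(2, 31)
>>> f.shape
(2, 7, 31)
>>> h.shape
(2, 31, 13)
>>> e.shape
(7,)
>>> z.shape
(13, 31, 13)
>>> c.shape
(31, 7, 31)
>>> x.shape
(2, 7, 2)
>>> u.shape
(13,)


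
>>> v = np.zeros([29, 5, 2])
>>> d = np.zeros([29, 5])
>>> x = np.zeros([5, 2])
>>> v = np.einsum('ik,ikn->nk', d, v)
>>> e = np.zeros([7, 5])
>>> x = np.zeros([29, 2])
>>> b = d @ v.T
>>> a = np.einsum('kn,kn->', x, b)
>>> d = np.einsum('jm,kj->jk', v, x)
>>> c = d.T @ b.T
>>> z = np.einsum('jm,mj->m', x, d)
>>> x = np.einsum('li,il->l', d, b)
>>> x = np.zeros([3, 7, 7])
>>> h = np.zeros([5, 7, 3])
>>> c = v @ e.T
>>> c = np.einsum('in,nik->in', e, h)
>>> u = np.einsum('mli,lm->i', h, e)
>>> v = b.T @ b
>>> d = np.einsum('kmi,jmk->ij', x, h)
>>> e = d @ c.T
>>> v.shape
(2, 2)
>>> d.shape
(7, 5)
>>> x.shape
(3, 7, 7)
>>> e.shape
(7, 7)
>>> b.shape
(29, 2)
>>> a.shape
()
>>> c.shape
(7, 5)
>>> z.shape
(2,)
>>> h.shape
(5, 7, 3)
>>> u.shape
(3,)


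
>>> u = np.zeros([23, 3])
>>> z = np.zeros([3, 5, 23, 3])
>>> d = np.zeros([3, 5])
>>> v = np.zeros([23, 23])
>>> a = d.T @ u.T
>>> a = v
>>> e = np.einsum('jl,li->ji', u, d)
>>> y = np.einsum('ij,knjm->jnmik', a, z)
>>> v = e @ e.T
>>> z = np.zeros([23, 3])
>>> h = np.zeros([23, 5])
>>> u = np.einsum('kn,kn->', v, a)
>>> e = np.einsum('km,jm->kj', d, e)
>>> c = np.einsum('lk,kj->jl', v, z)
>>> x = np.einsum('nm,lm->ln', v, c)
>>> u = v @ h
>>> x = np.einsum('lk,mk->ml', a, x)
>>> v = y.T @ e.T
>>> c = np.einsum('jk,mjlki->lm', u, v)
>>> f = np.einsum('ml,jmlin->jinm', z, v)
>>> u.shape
(23, 5)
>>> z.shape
(23, 3)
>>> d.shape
(3, 5)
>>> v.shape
(3, 23, 3, 5, 3)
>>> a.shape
(23, 23)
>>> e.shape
(3, 23)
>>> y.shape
(23, 5, 3, 23, 3)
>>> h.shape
(23, 5)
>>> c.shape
(3, 3)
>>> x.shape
(3, 23)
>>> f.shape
(3, 5, 3, 23)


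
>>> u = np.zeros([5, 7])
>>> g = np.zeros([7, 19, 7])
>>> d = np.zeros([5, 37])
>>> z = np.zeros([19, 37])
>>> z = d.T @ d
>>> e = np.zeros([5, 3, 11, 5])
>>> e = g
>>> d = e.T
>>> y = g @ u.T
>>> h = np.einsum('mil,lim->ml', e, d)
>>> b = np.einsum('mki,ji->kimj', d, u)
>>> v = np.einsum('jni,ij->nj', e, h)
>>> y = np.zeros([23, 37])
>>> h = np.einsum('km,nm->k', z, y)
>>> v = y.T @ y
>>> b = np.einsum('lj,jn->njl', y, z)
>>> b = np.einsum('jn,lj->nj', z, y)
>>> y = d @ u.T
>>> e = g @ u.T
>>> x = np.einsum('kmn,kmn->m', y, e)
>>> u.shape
(5, 7)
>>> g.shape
(7, 19, 7)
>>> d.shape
(7, 19, 7)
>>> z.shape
(37, 37)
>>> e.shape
(7, 19, 5)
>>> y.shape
(7, 19, 5)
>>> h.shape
(37,)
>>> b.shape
(37, 37)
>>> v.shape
(37, 37)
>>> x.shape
(19,)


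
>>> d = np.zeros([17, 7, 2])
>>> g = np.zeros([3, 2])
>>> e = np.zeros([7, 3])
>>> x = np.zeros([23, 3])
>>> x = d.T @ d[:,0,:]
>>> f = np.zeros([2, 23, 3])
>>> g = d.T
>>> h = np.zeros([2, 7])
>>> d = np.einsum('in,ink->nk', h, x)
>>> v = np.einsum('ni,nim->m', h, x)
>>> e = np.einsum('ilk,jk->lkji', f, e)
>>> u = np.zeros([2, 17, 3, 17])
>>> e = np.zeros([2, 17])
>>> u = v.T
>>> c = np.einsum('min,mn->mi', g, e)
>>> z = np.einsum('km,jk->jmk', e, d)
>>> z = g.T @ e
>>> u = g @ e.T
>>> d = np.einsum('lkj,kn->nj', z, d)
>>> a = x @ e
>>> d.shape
(2, 17)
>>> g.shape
(2, 7, 17)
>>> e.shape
(2, 17)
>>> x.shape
(2, 7, 2)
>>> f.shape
(2, 23, 3)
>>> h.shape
(2, 7)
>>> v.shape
(2,)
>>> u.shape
(2, 7, 2)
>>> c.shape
(2, 7)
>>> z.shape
(17, 7, 17)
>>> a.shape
(2, 7, 17)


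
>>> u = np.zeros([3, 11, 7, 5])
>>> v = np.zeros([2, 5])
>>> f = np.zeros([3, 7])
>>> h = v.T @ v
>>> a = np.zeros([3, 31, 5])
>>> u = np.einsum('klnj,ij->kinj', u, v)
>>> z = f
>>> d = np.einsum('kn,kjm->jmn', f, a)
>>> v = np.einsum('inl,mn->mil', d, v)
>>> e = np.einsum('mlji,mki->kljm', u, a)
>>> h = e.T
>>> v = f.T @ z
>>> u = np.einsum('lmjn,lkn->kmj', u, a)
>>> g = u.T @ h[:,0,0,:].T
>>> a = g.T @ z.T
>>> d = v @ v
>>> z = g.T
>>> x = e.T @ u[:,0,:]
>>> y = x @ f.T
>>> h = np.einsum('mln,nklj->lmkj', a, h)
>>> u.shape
(31, 2, 7)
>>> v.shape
(7, 7)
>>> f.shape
(3, 7)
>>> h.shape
(2, 3, 7, 31)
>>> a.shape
(3, 2, 3)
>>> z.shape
(3, 2, 7)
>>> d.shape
(7, 7)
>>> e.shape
(31, 2, 7, 3)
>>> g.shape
(7, 2, 3)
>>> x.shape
(3, 7, 2, 7)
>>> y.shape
(3, 7, 2, 3)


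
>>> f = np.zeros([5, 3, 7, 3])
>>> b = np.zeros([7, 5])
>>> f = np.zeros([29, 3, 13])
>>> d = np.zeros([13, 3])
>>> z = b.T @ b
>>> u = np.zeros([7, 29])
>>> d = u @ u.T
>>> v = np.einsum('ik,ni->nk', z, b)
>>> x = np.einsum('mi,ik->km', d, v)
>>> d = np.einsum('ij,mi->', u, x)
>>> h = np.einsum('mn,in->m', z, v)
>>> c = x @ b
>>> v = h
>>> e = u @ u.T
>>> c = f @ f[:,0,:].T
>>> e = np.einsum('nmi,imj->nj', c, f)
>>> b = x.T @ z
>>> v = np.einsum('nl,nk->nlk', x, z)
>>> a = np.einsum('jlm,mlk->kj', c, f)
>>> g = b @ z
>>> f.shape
(29, 3, 13)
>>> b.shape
(7, 5)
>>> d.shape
()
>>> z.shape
(5, 5)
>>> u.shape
(7, 29)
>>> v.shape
(5, 7, 5)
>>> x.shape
(5, 7)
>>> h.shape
(5,)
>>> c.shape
(29, 3, 29)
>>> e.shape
(29, 13)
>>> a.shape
(13, 29)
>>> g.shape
(7, 5)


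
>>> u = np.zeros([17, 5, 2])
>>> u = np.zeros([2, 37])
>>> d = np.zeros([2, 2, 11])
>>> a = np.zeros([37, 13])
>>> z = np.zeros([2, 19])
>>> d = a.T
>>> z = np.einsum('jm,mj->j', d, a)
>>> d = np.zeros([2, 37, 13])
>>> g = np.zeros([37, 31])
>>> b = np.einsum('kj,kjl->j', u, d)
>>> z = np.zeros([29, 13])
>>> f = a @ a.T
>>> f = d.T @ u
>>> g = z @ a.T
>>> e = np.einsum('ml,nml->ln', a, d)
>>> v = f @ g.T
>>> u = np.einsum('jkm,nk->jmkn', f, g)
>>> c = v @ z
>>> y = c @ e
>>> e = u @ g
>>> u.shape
(13, 37, 37, 29)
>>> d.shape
(2, 37, 13)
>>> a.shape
(37, 13)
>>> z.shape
(29, 13)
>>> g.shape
(29, 37)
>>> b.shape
(37,)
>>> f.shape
(13, 37, 37)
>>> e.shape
(13, 37, 37, 37)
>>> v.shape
(13, 37, 29)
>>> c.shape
(13, 37, 13)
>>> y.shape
(13, 37, 2)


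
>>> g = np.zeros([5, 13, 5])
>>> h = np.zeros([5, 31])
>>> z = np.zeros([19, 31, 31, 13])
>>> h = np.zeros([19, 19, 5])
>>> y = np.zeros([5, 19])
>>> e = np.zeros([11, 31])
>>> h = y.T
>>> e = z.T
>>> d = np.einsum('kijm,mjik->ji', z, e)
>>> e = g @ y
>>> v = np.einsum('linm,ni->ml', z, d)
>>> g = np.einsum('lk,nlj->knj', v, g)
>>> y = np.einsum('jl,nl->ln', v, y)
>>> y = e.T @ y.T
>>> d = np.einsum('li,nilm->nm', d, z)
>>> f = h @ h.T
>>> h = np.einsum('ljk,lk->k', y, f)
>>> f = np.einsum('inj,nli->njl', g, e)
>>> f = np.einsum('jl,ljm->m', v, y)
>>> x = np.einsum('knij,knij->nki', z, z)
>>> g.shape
(19, 5, 5)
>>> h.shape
(19,)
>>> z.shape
(19, 31, 31, 13)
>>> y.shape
(19, 13, 19)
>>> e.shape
(5, 13, 19)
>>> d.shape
(19, 13)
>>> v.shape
(13, 19)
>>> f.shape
(19,)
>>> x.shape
(31, 19, 31)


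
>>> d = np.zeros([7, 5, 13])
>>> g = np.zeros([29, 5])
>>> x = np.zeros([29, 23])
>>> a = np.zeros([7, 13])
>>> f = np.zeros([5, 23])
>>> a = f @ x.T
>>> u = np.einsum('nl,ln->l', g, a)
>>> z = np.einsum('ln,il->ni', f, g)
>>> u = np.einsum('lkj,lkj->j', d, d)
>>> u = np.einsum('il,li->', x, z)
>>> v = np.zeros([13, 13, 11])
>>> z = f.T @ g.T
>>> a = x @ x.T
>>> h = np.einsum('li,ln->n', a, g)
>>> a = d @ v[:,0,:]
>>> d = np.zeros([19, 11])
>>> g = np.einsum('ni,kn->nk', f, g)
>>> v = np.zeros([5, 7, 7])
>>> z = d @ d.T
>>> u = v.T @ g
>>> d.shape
(19, 11)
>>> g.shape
(5, 29)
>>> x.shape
(29, 23)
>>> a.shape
(7, 5, 11)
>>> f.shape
(5, 23)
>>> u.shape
(7, 7, 29)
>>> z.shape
(19, 19)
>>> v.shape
(5, 7, 7)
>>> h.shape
(5,)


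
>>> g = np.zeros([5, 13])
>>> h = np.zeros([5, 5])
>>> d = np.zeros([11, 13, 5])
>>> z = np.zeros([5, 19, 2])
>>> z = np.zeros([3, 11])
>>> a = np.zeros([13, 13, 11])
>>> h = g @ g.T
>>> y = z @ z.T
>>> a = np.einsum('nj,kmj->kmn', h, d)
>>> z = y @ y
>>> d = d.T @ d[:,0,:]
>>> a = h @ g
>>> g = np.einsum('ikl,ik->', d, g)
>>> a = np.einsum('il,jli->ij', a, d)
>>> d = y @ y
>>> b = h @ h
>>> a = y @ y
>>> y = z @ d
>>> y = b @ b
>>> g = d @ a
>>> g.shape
(3, 3)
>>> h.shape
(5, 5)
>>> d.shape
(3, 3)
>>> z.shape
(3, 3)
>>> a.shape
(3, 3)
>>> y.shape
(5, 5)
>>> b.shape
(5, 5)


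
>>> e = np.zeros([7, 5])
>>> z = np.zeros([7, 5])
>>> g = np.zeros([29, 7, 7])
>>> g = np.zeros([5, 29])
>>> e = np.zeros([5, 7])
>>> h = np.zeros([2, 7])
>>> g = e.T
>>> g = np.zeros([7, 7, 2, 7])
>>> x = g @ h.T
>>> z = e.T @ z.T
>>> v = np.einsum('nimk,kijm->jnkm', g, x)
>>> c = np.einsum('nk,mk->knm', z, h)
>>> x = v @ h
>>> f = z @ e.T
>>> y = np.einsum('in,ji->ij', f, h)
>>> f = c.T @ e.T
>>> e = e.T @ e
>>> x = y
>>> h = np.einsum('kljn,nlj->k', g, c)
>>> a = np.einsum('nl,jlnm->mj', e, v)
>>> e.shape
(7, 7)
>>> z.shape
(7, 7)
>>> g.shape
(7, 7, 2, 7)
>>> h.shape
(7,)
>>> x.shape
(7, 2)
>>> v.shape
(2, 7, 7, 2)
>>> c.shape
(7, 7, 2)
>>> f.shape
(2, 7, 5)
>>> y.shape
(7, 2)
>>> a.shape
(2, 2)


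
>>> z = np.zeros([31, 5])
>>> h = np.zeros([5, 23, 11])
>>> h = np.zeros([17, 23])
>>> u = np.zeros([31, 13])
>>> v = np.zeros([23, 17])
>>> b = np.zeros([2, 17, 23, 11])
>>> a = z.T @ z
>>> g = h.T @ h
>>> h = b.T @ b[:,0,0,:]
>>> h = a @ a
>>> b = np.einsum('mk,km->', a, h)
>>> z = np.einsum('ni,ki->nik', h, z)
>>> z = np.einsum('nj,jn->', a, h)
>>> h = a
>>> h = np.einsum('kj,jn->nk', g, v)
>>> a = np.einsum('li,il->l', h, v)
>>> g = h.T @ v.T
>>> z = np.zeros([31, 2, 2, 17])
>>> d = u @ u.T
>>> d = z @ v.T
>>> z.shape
(31, 2, 2, 17)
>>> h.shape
(17, 23)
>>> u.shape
(31, 13)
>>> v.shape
(23, 17)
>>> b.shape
()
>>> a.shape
(17,)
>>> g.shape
(23, 23)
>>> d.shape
(31, 2, 2, 23)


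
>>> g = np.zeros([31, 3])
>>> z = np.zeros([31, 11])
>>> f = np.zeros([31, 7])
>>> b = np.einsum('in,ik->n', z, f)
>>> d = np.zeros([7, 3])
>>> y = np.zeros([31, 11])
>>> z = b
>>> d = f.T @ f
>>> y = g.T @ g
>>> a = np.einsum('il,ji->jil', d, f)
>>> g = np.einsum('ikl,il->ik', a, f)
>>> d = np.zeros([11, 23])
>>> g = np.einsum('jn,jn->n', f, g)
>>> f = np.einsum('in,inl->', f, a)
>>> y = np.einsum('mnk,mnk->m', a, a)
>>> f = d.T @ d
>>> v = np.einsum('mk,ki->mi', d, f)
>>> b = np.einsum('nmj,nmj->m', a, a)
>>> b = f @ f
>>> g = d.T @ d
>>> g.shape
(23, 23)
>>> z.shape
(11,)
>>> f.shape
(23, 23)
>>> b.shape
(23, 23)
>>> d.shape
(11, 23)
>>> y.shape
(31,)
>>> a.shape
(31, 7, 7)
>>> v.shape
(11, 23)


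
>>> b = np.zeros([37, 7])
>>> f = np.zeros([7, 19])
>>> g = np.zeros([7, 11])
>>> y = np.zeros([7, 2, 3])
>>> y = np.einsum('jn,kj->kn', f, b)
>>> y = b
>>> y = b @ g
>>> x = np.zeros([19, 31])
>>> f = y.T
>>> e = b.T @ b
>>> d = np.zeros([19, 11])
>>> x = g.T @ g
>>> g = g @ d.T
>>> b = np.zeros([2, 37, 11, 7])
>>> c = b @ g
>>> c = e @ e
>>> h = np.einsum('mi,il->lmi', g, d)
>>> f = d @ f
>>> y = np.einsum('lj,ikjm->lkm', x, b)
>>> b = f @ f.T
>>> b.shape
(19, 19)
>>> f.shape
(19, 37)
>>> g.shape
(7, 19)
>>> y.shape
(11, 37, 7)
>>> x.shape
(11, 11)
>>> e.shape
(7, 7)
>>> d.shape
(19, 11)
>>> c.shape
(7, 7)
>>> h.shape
(11, 7, 19)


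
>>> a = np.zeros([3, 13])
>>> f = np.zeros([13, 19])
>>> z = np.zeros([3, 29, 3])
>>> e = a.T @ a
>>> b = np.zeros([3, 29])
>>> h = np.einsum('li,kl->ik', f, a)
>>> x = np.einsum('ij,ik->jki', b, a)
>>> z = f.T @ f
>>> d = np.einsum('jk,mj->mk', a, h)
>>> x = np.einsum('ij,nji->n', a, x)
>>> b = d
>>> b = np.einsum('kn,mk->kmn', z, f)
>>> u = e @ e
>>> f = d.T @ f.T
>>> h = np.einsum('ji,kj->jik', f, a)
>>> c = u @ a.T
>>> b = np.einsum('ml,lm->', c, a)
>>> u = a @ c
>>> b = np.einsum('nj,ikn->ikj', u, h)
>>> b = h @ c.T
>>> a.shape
(3, 13)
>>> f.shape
(13, 13)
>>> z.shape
(19, 19)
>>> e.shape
(13, 13)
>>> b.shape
(13, 13, 13)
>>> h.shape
(13, 13, 3)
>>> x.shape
(29,)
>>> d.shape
(19, 13)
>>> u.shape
(3, 3)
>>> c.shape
(13, 3)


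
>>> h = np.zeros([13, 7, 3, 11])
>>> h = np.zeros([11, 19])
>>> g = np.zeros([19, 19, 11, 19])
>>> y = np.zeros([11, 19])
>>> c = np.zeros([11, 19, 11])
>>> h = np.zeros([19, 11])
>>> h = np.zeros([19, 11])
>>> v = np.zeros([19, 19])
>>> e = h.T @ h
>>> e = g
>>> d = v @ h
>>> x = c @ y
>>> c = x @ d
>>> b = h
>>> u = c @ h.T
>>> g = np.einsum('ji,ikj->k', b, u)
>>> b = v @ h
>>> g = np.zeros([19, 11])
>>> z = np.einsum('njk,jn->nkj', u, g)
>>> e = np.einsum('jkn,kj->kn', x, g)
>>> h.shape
(19, 11)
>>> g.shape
(19, 11)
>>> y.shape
(11, 19)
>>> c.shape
(11, 19, 11)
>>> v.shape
(19, 19)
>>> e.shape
(19, 19)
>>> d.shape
(19, 11)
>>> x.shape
(11, 19, 19)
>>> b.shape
(19, 11)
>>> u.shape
(11, 19, 19)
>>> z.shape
(11, 19, 19)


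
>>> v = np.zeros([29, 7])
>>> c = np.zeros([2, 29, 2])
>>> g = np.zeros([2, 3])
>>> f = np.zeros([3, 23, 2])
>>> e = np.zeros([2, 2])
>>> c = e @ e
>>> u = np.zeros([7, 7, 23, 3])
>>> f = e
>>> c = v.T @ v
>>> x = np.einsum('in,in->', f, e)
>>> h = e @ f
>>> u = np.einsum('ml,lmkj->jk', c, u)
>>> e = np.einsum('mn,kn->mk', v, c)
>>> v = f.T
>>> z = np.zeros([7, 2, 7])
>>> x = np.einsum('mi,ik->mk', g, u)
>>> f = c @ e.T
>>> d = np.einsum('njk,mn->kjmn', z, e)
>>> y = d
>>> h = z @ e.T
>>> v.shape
(2, 2)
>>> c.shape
(7, 7)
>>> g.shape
(2, 3)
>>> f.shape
(7, 29)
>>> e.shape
(29, 7)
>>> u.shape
(3, 23)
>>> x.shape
(2, 23)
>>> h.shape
(7, 2, 29)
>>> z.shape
(7, 2, 7)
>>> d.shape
(7, 2, 29, 7)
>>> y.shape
(7, 2, 29, 7)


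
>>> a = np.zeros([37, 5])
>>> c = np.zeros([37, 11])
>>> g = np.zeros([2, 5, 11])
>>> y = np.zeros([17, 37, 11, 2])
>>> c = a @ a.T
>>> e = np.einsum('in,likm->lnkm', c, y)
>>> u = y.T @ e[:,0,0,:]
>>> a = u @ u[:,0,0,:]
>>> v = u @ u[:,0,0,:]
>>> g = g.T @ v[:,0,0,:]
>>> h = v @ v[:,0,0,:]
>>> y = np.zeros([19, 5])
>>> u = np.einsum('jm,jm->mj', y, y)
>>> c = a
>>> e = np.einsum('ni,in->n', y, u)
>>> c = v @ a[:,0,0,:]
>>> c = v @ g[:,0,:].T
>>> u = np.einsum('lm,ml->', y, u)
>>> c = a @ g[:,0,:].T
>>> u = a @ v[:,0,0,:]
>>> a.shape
(2, 11, 37, 2)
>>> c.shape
(2, 11, 37, 11)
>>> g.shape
(11, 5, 2)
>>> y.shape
(19, 5)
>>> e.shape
(19,)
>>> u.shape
(2, 11, 37, 2)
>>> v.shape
(2, 11, 37, 2)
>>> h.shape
(2, 11, 37, 2)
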